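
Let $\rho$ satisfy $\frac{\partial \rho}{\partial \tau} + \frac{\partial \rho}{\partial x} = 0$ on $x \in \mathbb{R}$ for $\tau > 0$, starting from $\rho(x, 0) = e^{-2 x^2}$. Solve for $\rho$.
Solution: By method of characteristics (waves move right with speed 1):
Along characteristics $x - \tau =$ const, $\rho$ is constant, so $\rho(x,\tau) = f(x - \tau)$ with $f = \rho( \cdot , 0)$.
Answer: $\rho(x, \tau) = e^{-2 (-\tau + x)^2}$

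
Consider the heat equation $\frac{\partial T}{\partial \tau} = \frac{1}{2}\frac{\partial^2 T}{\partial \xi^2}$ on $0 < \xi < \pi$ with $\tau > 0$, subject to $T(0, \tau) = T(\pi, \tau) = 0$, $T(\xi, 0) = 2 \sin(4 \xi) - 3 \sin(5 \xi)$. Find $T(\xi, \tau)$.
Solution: Using separation of variables $T = X(\xi)G(\tau)$:
Eigenfunctions: $\sin(n\xi)$, $n = 1, 2, 3, \ldots$
General solution: $T(\xi, \tau) = \sum c_n \sin(n\xi) e^{-n^2 \tau/2}$
Matching $T(\xi,0) = 2 \sin(4 \xi) - 3 \sin(5 \xi)$ term by term: $c_4=2, c_5=-3$.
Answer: $T(\xi, \tau) = 2 e^{-8 \tau} \sin(4 \xi) - 3 e^{-25 \tau/2} \sin(5 \xi)$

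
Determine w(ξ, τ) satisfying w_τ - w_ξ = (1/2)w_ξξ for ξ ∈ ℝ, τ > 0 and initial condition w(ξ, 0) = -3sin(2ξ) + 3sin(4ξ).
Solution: Moving frame: η = ξ + τ, σ = τ, w = u(η,σ), so w_τ = u_σ + u_η and w_ξξ = u_ηη.
Hence w_τ - w_ξ = u_σ and the PDE becomes the heat equation u_σ = (1/2)u_ηη on η ∈ ℝ.
Initial data: u(η,0) = w(η,0) = -3sin(2η) + 3sin(4η). Each mode sin(nη) decays as exp(-n²σ/2) on ℝ, so u(η,σ) = Σ c_n exp(-n²σ/2) sin(nη) with c_2=-3, c_4=3: u(η,σ) = -3exp(-2σ)sin(2η) + 3exp(-8σ)sin(4η).
Substituting back: w(ξ,τ) = u(ξ + τ, τ).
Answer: w(ξ, τ) = -3exp(-2τ)sin(2ξ + 2τ) + 3exp(-8τ)sin(4ξ + 4τ)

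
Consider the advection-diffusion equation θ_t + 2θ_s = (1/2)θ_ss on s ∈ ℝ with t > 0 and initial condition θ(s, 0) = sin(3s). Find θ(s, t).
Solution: Moving frame: η = s - 2t, σ = t, θ = u(η,σ), so θ_t = u_σ - 2u_η and θ_ss = u_ηη.
Hence θ_t + 2θ_s = u_σ and the PDE becomes the heat equation u_σ = (1/2)u_ηη on η ∈ ℝ.
Initial data: u(η,0) = θ(η,0) = sin(3η). Each mode sin(nη) decays as exp(-n²σ/2) on ℝ, so u(η,σ) = Σ c_n exp(-n²σ/2) sin(nη) with c_3=1: u(η,σ) = exp(-9σ/2)sin(3η).
Substituting back: θ(s,t) = u(s - 2t, t).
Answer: θ(s, t) = exp(-9t/2)sin(3s - 6t)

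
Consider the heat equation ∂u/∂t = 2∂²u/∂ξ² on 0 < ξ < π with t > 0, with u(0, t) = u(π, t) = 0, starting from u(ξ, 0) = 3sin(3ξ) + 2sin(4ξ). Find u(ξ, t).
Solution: Separating variables: u = Σ c_n exp(-2n²t) sin(nξ). From u(ξ,0) = 3sin(3ξ) + 2sin(4ξ): c_3=3, c_4=2.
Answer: u(ξ, t) = 3exp(-18t)sin(3ξ) + 2exp(-32t)sin(4ξ)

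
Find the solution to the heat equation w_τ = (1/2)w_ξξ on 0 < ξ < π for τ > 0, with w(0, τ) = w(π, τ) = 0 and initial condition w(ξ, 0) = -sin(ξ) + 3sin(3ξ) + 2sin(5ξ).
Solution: Using separation of variables w = X(ξ)T(τ):
Eigenfunctions: sin(nξ), n = 1, 2, 3, ...
General solution: w(ξ, τ) = Σ c_n sin(nξ) exp(-n² τ/2)
Matching w(ξ,0) = -sin(ξ) + 3sin(3ξ) + 2sin(5ξ) term by term: c_1=-1, c_3=3, c_5=2.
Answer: w(ξ, τ) = -exp(-τ/2)sin(ξ) + 3exp(-9τ/2)sin(3ξ) + 2exp(-25τ/2)sin(5ξ)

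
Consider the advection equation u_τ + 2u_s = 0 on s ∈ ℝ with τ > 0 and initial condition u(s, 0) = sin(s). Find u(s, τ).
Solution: By characteristics (ds/dτ = 2), u(s,τ) = f(s - 2τ) with f = u(·, 0).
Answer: u(s, τ) = sin(s - 2τ)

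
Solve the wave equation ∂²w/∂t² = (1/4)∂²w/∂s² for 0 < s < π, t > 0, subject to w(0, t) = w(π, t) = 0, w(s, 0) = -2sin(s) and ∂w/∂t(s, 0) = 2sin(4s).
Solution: Separating variables: w = Σ [A_n cos(ω_n t) + B_n sin(ω_n t)] sin(ns), ω_n = n/2. From ICs (B_n = velocity coefficient / ω_n): A_1=-2, B_4=1.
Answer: w(s, t) = -2sin(s)cos(t/2) + sin(4s)sin(2t)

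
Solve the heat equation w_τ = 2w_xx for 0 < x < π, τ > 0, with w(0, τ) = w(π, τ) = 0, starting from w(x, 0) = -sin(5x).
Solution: Using separation of variables w = X(x)T(τ):
Eigenfunctions: sin(nx), n = 1, 2, 3, ...
General solution: w(x, τ) = Σ c_n sin(nx) exp(-2n² τ)
Matching w(x,0) = -sin(5x) term by term: c_5=-1.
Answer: w(x, τ) = -exp(-50τ)sin(5x)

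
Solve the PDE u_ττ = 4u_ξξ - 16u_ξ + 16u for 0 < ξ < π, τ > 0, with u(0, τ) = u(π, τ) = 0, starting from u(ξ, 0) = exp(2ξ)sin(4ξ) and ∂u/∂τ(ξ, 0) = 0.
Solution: Substitute u = exp(2ξ)w, i.e. w = exp(-2ξ)u.
By the product rule, u_ξ = exp(2ξ)(w_ξ + 2w), u_ξξ = exp(2ξ)(w_ξξ + 4w_ξ + 4w), u_ττ = exp(2ξ)w_ττ.
Substituting into the PDE and dividing by exp(2ξ): w_ττ = 4(w_ξξ + 4w_ξ + 4w) - 16(w_ξ + 2w) + 16w.
The lower-order terms cancel, leaving the standard wave equation w_ττ = 4w_ξξ.
Initial data for w: w(ξ,0) = exp(-2ξ)u(ξ,0) = sin(4ξ); w_τ(ξ,0) = exp(-2ξ)u_τ(ξ,0) = 0. The boundary conditions carry over: w(0,τ) = w(π,τ) = 0.
Solve for w:
  Using separation of variables w = X(ξ)T(τ):
  Eigenfunctions: sin(nξ), n = 1, 2, 3, ...
  General solution: w(ξ, τ) = Σ [A_n cos(2n τ) + B_n sin(2n τ)] sin(nξ)
  From w(ξ,0) = sin(4ξ): A_4=1. From w_τ(ξ,0) = 0: all B_n = 0.
Hence w(ξ,τ) = sin(4ξ)cos(8τ).
Transform back: u(ξ,τ) = exp(2ξ)w(ξ,τ).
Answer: u(ξ, τ) = exp(2ξ)sin(4ξ)cos(8τ)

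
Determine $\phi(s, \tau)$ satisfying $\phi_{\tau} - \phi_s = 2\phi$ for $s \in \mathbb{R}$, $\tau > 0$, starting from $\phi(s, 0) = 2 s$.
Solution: Substitute $\phi = e^{2\tau}u$.
Then $\phi_{\tau} = e^{2\tau}(u_{\tau} + 2u)$, $\phi_s = e^{2\tau}u_s$; substituting and dividing by $e^{2\tau}$, the lower-order terms cancel: $u_{\tau} - u_s = 0$ (standard advection equation).
Data for $u$: $u(s,0) = \phi(s,0) = 2 s$.
By characteristics ($ds/d\tau = -1$), $u(s,\tau) = f(s + \tau)$ with $f = u( \cdot , 0)$.
So $u(s,\tau) = 2 s + 2 \tau$, and $\phi(s,\tau) = e^{2\tau}u(s,\tau)$.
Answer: $\phi(s, \tau) = 2 \tau e^{2 \tau} + 2 s e^{2 \tau}$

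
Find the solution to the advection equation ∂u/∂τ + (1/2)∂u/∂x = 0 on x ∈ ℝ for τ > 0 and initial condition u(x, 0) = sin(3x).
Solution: By method of characteristics (waves move right with speed 1/2):
Along characteristics x - (1/2)τ = const, u is constant, so u(x,τ) = f(x - (1/2)τ) with f = u(·, 0).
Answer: u(x, τ) = sin(3x - 3τ/2)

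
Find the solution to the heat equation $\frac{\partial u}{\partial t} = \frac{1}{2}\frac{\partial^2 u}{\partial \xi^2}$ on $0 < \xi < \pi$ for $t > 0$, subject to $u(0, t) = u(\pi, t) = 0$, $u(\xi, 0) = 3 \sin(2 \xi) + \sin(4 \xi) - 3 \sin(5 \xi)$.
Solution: Using separation of variables $u = X(\xi)T(t)$:
Eigenfunctions: $\sin(n\xi)$, $n = 1, 2, 3, \ldots$
General solution: $u(\xi, t) = \sum c_n \sin(n\xi) e^{-n^2 t/2}$
Matching $u(\xi,0) = 3 \sin(2 \xi) + \sin(4 \xi) - 3 \sin(5 \xi)$ term by term: $c_2=3, c_4=1, c_5=-3$.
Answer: $u(\xi, t) = 3 e^{-2 t} \sin(2 \xi) + e^{-8 t} \sin(4 \xi) - 3 e^{-25 t/2} \sin(5 \xi)$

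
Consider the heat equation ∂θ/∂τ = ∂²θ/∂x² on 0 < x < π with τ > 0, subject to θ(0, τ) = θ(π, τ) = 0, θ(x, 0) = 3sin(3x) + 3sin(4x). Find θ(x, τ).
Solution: Separating variables: θ = Σ c_n exp(-n²τ) sin(nx). From θ(x,0) = 3sin(3x) + 3sin(4x): c_3=3, c_4=3.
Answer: θ(x, τ) = 3exp(-9τ)sin(3x) + 3exp(-16τ)sin(4x)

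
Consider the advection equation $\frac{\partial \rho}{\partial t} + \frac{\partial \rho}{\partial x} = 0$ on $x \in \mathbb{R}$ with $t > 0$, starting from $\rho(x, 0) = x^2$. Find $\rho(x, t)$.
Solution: By characteristics ($dx/dt = 1$), $\rho(x,t) = f(x - t)$ with $f = \rho( \cdot , 0)$.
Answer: $\rho(x, t) = t^2 - 2 t x + x^2$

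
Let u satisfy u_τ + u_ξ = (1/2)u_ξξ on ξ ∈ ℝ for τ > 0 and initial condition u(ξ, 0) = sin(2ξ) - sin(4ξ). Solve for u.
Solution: Moving frame: η = ξ - τ, σ = τ, u = w(η,σ), so u_τ = w_σ - w_η and u_ξξ = w_ηη.
Hence u_τ + u_ξ = w_σ and the PDE becomes the heat equation w_σ = (1/2)w_ηη on η ∈ ℝ.
Initial data: w(η,0) = u(η,0) = sin(2η) - sin(4η). Each mode sin(nη) decays as exp(-n²σ/2) on ℝ, so w(η,σ) = Σ c_n exp(-n²σ/2) sin(nη) with c_2=1, c_4=-1: w(η,σ) = exp(-2σ)sin(2η) - exp(-8σ)sin(4η).
Substituting back: u(ξ,τ) = w(ξ - τ, τ).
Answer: u(ξ, τ) = exp(-2τ)sin(2ξ - 2τ) - exp(-8τ)sin(4ξ - 4τ)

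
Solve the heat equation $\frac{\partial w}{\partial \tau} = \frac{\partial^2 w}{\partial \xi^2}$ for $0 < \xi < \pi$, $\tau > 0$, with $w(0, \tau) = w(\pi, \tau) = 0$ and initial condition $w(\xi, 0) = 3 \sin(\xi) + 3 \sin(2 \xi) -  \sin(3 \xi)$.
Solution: Using separation of variables $w = X(\xi)T(\tau)$:
Eigenfunctions: $\sin(n\xi)$, $n = 1, 2, 3, \ldots$
General solution: $w(\xi, \tau) = \sum c_n \sin(n\xi) e^{-n^2 \tau}$
Matching $w(\xi,0) = 3 \sin(\xi) + 3 \sin(2 \xi) - \sin(3 \xi)$ term by term: $c_1=3, c_2=3, c_3=-1$.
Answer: $w(\xi, \tau) = 3 e^{-\tau} \sin(\xi) + 3 e^{-4 \tau} \sin(2 \xi) -  e^{-9 \tau} \sin(3 \xi)$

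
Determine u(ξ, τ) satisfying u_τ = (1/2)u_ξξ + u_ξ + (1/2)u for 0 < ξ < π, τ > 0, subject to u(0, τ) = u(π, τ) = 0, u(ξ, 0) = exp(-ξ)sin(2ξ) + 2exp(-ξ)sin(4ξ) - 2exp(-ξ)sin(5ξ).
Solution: Substitute u = exp(-ξ)w, i.e. w = exp(ξ)u.
By the product rule, u_ξ = exp(-ξ)(w_ξ - w), u_ξξ = exp(-ξ)(w_ξξ - 2w_ξ + w), u_τ = exp(-ξ)w_τ.
Substituting into the PDE and dividing by exp(-ξ): w_τ = (1/2)(w_ξξ - 2w_ξ + w) + (w_ξ - w) + (1/2)w.
The lower-order terms cancel, leaving the standard heat equation w_τ = (1/2)w_ξξ.
Initial data for w: w(ξ,0) = exp(ξ)u(ξ,0) = sin(2ξ) + 2sin(4ξ) - 2sin(5ξ). The boundary conditions carry over: w(0,τ) = w(π,τ) = 0.
Solve for w:
  Using separation of variables w = X(ξ)T(τ):
  Eigenfunctions: sin(nξ), n = 1, 2, 3, ...
  General solution: w(ξ, τ) = Σ c_n sin(nξ) exp(-n² τ/2)
  Matching w(ξ,0) = sin(2ξ) + 2sin(4ξ) - 2sin(5ξ) term by term: c_2=1, c_4=2, c_5=-2.
Hence w(ξ,τ) = exp(-2τ)sin(2ξ) + 2exp(-8τ)sin(4ξ) - 2exp(-25τ/2)sin(5ξ).
Transform back: u(ξ,τ) = exp(-ξ)w(ξ,τ).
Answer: u(ξ, τ) = exp(-ξ)exp(-2τ)sin(2ξ) + 2exp(-ξ)exp(-8τ)sin(4ξ) - 2exp(-ξ)exp(-25τ/2)sin(5ξ)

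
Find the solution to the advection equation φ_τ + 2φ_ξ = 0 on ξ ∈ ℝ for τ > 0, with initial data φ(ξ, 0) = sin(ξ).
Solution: By characteristics (dξ/dτ = 2), φ(ξ,τ) = f(ξ - 2τ) with f = φ(·, 0).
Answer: φ(ξ, τ) = sin(ξ - 2τ)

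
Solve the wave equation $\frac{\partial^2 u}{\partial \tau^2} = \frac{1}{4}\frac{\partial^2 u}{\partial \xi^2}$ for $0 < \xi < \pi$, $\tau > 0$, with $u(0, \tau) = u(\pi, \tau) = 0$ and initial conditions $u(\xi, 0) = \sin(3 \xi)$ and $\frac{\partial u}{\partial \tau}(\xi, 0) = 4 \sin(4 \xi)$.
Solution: Using separation of variables $u = X(\xi)T(\tau)$:
Eigenfunctions: $\sin(n\xi)$, $n = 1, 2, 3, \ldots$
General solution: $u(\xi, \tau) = \sum [A_n \cos(n \tau/2) + B_n \sin(n \tau/2)] \sin(n\xi)$
From $u(\xi,0) = \sin(3 \xi)$: $A_3=1$. From $u_{\tau}(\xi,0) = 4 \sin(4 \xi)$, using $u_{\tau}(\xi,0) = \sum \omega_n B_n \sin(n\xi)$ with $\omega_n = n/2$: $B_4 = 4/2 = 2$.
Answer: $u(\xi, \tau) = 2 \sin(2 \tau) \sin(4 \xi) + \sin(3 \xi) \cos(3 \tau/2)$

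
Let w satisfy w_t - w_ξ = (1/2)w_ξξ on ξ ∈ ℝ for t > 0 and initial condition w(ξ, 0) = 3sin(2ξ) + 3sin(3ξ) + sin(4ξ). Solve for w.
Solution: Moving frame: η = ξ + t, σ = t, w = u(η,σ), so w_t = u_σ + u_η and w_ξξ = u_ηη.
Hence w_t - w_ξ = u_σ and the PDE becomes the heat equation u_σ = (1/2)u_ηη on η ∈ ℝ.
Initial data: u(η,0) = w(η,0) = 3sin(2η) + 3sin(3η) + sin(4η). Each mode sin(nη) decays as exp(-n²σ/2) on ℝ, so u(η,σ) = Σ c_n exp(-n²σ/2) sin(nη) with c_2=3, c_3=3, c_4=1: u(η,σ) = 3exp(-2σ)sin(2η) + exp(-8σ)sin(4η) + 3exp(-9σ/2)sin(3η).
Substituting back: w(ξ,t) = u(ξ + t, t).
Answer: w(ξ, t) = 3exp(-2t)sin(2t + 2ξ) + exp(-8t)sin(4t + 4ξ) + 3exp(-9t/2)sin(3t + 3ξ)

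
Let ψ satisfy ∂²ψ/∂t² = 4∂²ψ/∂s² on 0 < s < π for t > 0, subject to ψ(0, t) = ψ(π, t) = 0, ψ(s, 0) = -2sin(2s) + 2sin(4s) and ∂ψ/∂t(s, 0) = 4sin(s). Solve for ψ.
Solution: Using separation of variables ψ = X(s)T(t):
Eigenfunctions: sin(ns), n = 1, 2, 3, ...
General solution: ψ(s, t) = Σ [A_n cos(2n t) + B_n sin(2n t)] sin(ns)
From ψ(s,0) = -2sin(2s) + 2sin(4s): A_2=-2, A_4=2. From ψ_t(s,0) = 4sin(s), using ψ_t(s,0) = Σ ω_n B_n sin(ns) with ω_n = 2n: B_1 = 4/2 = 2.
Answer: ψ(s, t) = 2sin(s)sin(2t) - 2sin(2s)cos(4t) + 2sin(4s)cos(8t)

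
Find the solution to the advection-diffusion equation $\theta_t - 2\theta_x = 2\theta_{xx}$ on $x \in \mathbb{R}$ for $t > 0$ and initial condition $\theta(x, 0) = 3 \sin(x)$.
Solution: Moving frame: $\eta = x + 2t$, $\sigma = t$, $\theta = u(\eta,\sigma)$, so $\theta_t = u_{\sigma} + 2u_{\eta}$ and $\theta_{xx} = u_{\eta\eta}$.
Hence $\theta_t - 2\theta_x = u_{\sigma}$ and the PDE becomes the heat equation $u_{\sigma} = 2u_{\eta\eta}$ on $\eta \in \mathbb{R}$.
Initial data: $u(\eta,0) = \theta(\eta,0) = 3 \sin(\eta)$. Each mode $\sin(n\eta)$ decays as $e^{-2n^2\sigma}$ on $\mathbb{R}$, so $u(\eta,\sigma) = \sum c_n e^{-2n^2\sigma} \sin(n\eta)$ with $c_1=3$: $u(\eta,\sigma) = 3 e^{-2 \sigma} \sin(\eta)$.
Substituting back: $\theta(x,t) = u(x + 2t, t)$.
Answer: $\theta(x, t) = 3 e^{-2 t} \sin(2 t + x)$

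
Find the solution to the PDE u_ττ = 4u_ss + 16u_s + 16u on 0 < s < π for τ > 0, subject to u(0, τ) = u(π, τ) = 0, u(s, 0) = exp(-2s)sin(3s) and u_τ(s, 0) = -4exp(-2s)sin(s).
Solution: Substitute u = exp(-2s)w, i.e. w = exp(2s)u.
By the product rule, u_s = exp(-2s)(w_s - 2w), u_ss = exp(-2s)(w_ss - 4w_s + 4w), u_ττ = exp(-2s)w_ττ.
Substituting into the PDE and dividing by exp(-2s): w_ττ = 4(w_ss - 4w_s + 4w) + 16(w_s - 2w) + 16w.
The lower-order terms cancel, leaving the standard wave equation w_ττ = 4w_ss.
Initial data for w: w(s,0) = exp(2s)u(s,0) = sin(3s); w_τ(s,0) = exp(2s)u_τ(s,0) = -4sin(s). The boundary conditions carry over: w(0,τ) = w(π,τ) = 0.
Solve for w:
  Using separation of variables w = X(s)T(τ):
  Eigenfunctions: sin(ns), n = 1, 2, 3, ...
  General solution: w(s, τ) = Σ [A_n cos(2n τ) + B_n sin(2n τ)] sin(ns)
  From w(s,0) = sin(3s): A_3=1. From w_τ(s,0) = -4sin(s), using w_τ(s,0) = Σ ω_n B_n sin(ns) with ω_n = 2n: B_1 = (-4)/2 = -2.
Hence w(s,τ) = -2sin(s)sin(2τ) + sin(3s)cos(6τ).
Transform back: u(s,τ) = exp(-2s)w(s,τ).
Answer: u(s, τ) = -2exp(-2s)sin(s)sin(2τ) + exp(-2s)sin(3s)cos(6τ)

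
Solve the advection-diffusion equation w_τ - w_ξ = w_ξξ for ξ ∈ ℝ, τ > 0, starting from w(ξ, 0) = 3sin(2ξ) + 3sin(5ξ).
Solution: Change to a moving frame: let η = ξ + τ, σ = τ and write w(ξ,τ) = u(η,σ).
By the chain rule w_τ = u_σ + u_η, w_ξ = u_η, w_ξξ = u_ηη.
Then w_τ - w_ξ = u_σ: the advection term cancels and the PDE becomes the heat equation u_σ = u_ηη on η ∈ ℝ.
Initial data: u(η,0) = w(η,0) = 3sin(2η) + 3sin(5η).
On η ∈ ℝ each mode satisfies (sin(nη))″ = -n² sin(nη), so exp(-n²σ) sin(nη) solves the heat equation; by superposition u(η,σ) = Σ c_n exp(-n²σ) sin(nη).
Reading off the coefficients: c_2=3, c_5=3, so u(η,σ) = 3exp(-4σ)sin(2η) + 3exp(-25σ)sin(5η).
Substituting back η = ξ + τ, σ = τ: w(ξ,τ) = u(ξ + τ, τ).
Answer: w(ξ, τ) = 3exp(-4τ)sin(2ξ + 2τ) + 3exp(-25τ)sin(5ξ + 5τ)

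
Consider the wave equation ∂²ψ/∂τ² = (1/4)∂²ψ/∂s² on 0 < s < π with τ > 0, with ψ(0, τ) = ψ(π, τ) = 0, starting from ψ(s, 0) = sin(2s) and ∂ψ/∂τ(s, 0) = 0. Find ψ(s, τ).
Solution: Using separation of variables ψ = X(s)T(τ):
Eigenfunctions: sin(ns), n = 1, 2, 3, ...
General solution: ψ(s, τ) = Σ [A_n cos(n τ/2) + B_n sin(n τ/2)] sin(ns)
From ψ(s,0) = sin(2s): A_2=1. From ψ_τ(s,0) = 0: all B_n = 0.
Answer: ψ(s, τ) = sin(2s)cos(τ)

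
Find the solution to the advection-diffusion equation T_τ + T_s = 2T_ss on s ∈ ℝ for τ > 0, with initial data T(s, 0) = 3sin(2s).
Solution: Change to a moving frame: let η = s - τ, σ = τ and write T(s,τ) = u(η,σ).
By the chain rule T_τ = u_σ - u_η, T_s = u_η, T_ss = u_ηη.
Then T_τ + T_s = u_σ: the advection term cancels and the PDE becomes the heat equation u_σ = 2u_ηη on η ∈ ℝ.
Initial data: u(η,0) = T(η,0) = 3sin(2η).
On η ∈ ℝ each mode satisfies (sin(nη))″ = -n² sin(nη), so exp(-2n²σ) sin(nη) solves the heat equation; by superposition u(η,σ) = Σ c_n exp(-2n²σ) sin(nη).
Reading off the coefficients: c_2=3, so u(η,σ) = 3exp(-8σ)sin(2η).
Substituting back η = s - τ, σ = τ: T(s,τ) = u(s - τ, τ).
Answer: T(s, τ) = 3exp(-8τ)sin(2s - 2τ)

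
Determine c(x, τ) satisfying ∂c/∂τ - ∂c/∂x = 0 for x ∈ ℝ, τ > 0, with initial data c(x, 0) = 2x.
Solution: By characteristics (dx/dτ = -1), c(x,τ) = f(x + τ) with f = c(·, 0).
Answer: c(x, τ) = 2x + 2τ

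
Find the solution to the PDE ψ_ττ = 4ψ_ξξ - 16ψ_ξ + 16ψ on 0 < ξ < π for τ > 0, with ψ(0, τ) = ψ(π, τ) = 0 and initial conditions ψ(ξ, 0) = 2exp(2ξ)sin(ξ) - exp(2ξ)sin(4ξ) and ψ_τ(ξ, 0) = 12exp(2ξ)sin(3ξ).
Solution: Substitute ψ = exp(2ξ)u, i.e. u = exp(-2ξ)ψ.
By the product rule, ψ_ξ = exp(2ξ)(u_ξ + 2u), ψ_ξξ = exp(2ξ)(u_ξξ + 4u_ξ + 4u), ψ_ττ = exp(2ξ)u_ττ.
Substituting into the PDE and dividing by exp(2ξ): u_ττ = 4(u_ξξ + 4u_ξ + 4u) - 16(u_ξ + 2u) + 16u.
The lower-order terms cancel, leaving the standard wave equation u_ττ = 4u_ξξ.
Initial data for u: u(ξ,0) = exp(-2ξ)ψ(ξ,0) = 2sin(ξ) - sin(4ξ); u_τ(ξ,0) = exp(-2ξ)ψ_τ(ξ,0) = 12sin(3ξ). The boundary conditions carry over: u(0,τ) = u(π,τ) = 0.
Solve for u:
  Using separation of variables u = X(ξ)T(τ):
  Eigenfunctions: sin(nξ), n = 1, 2, 3, ...
  General solution: u(ξ, τ) = Σ [A_n cos(2n τ) + B_n sin(2n τ)] sin(nξ)
  From u(ξ,0) = 2sin(ξ) - sin(4ξ): A_1=2, A_4=-1. From u_τ(ξ,0) = 12sin(3ξ), using u_τ(ξ,0) = Σ ω_n B_n sin(nξ) with ω_n = 2n: B_3 = 12/6 = 2.
Hence u(ξ,τ) = 2sin(ξ)cos(2τ) + 2sin(3ξ)sin(6τ) - sin(4ξ)cos(8τ).
Transform back: ψ(ξ,τ) = exp(2ξ)u(ξ,τ).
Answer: ψ(ξ, τ) = 2exp(2ξ)sin(ξ)cos(2τ) + 2exp(2ξ)sin(3ξ)sin(6τ) - exp(2ξ)sin(4ξ)cos(8τ)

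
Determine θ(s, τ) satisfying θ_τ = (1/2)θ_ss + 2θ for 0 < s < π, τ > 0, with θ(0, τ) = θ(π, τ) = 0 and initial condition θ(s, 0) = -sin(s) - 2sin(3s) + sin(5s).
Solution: Substitute θ = exp(2τ)u.
Then θ_τ = exp(2τ)(u_τ + 2u), θ_ss = exp(2τ)u_ss; substituting and dividing by exp(2τ), the lower-order terms cancel: u_τ = (1/2)u_ss (standard heat equation).
Data for u: u(s,0) = θ(s,0) = -sin(s) - 2sin(3s) + sin(5s). The boundary conditions carry over: u(0,τ) = u(π,τ) = 0.
Separating variables: u = Σ c_n exp(-n²τ/2) sin(ns). From u(s,0) = -sin(s) - 2sin(3s) + sin(5s): c_1=-1, c_3=-2, c_5=1.
So u(s,τ) = -exp(-τ/2)sin(s) - 2exp(-9τ/2)sin(3s) + exp(-25τ/2)sin(5s), and θ(s,τ) = exp(2τ)u(s,τ).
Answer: θ(s, τ) = -exp(3τ/2)sin(s) - 2exp(-5τ/2)sin(3s) + exp(-21τ/2)sin(5s)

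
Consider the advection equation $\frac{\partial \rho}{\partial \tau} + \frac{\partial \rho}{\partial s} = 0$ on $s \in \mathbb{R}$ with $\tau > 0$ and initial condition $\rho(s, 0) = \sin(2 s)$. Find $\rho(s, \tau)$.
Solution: By method of characteristics (waves move right with speed 1):
Along characteristics $s - \tau =$ const, $\rho$ is constant, so $\rho(s,\tau) = f(s - \tau)$ with $f = \rho( \cdot , 0)$.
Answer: $\rho(s, \tau) = - \sin(2 \tau - 2 s)$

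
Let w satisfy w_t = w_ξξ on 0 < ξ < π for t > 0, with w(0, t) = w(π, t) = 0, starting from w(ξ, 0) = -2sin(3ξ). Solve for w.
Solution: Using separation of variables w = X(ξ)T(t):
Eigenfunctions: sin(nξ), n = 1, 2, 3, ...
General solution: w(ξ, t) = Σ c_n sin(nξ) exp(-n² t)
Matching w(ξ,0) = -2sin(3ξ) term by term: c_3=-2.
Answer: w(ξ, t) = -2exp(-9t)sin(3ξ)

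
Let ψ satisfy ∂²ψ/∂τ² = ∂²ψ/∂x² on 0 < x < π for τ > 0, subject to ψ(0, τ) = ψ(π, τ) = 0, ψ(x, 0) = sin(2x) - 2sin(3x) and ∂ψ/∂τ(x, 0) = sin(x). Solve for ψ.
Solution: Using separation of variables ψ = X(x)T(τ):
Eigenfunctions: sin(nx), n = 1, 2, 3, ...
General solution: ψ(x, τ) = Σ [A_n cos(n τ) + B_n sin(n τ)] sin(nx)
From ψ(x,0) = sin(2x) - 2sin(3x): A_2=1, A_3=-2. From ψ_τ(x,0) = sin(x), using ψ_τ(x,0) = Σ ω_n B_n sin(nx) with ω_n = n: B_1 = 1/1 = 1.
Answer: ψ(x, τ) = sin(x)sin(τ) + sin(2x)cos(2τ) - 2sin(3x)cos(3τ)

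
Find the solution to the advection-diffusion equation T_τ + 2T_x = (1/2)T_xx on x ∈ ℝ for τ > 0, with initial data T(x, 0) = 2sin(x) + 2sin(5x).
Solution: Moving frame: η = x - 2τ, σ = τ, T = u(η,σ), so T_τ = u_σ - 2u_η and T_xx = u_ηη.
Hence T_τ + 2T_x = u_σ and the PDE becomes the heat equation u_σ = (1/2)u_ηη on η ∈ ℝ.
Initial data: u(η,0) = T(η,0) = 2sin(η) + 2sin(5η). Each mode sin(nη) decays as exp(-n²σ/2) on ℝ, so u(η,σ) = Σ c_n exp(-n²σ/2) sin(nη) with c_1=2, c_5=2: u(η,σ) = 2exp(-σ/2)sin(η) + 2exp(-25σ/2)sin(5η).
Substituting back: T(x,τ) = u(x - 2τ, τ).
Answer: T(x, τ) = 2exp(-τ/2)sin(x - 2τ) + 2exp(-25τ/2)sin(5x - 10τ)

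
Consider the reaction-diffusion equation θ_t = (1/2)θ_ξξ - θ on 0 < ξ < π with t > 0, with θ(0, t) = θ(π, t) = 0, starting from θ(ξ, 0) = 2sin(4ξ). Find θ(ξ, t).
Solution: Substitute θ = exp(-t)u, i.e. u = exp(t)θ.
By the product rule, θ_t = exp(-t)(u_t - u), θ_ξξ = exp(-t)u_ξξ.
Substituting into the PDE and dividing by exp(-t): u_t - u = (1/2)u_ξξ - u.
The lower-order terms cancel, leaving the standard heat equation u_t = (1/2)u_ξξ.
Initial data for u: u(ξ,0) = θ(ξ,0) = 2sin(4ξ). The boundary conditions carry over: u(0,t) = u(π,t) = 0.
Solve for u:
  Using separation of variables u = X(ξ)G(t):
  Eigenfunctions: sin(nξ), n = 1, 2, 3, ...
  General solution: u(ξ, t) = Σ c_n sin(nξ) exp(-n² t/2)
  Matching u(ξ,0) = 2sin(4ξ) term by term: c_4=2.
Hence u(ξ,t) = 2exp(-8t)sin(4ξ).
Transform back: θ(ξ,t) = exp(-t)u(ξ,t).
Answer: θ(ξ, t) = 2exp(-9t)sin(4ξ)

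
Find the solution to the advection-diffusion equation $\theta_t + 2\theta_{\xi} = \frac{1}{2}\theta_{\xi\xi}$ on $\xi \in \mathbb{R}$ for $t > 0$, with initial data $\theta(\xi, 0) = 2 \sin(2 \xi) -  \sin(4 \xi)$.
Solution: Change to a moving frame: let $\eta = \xi - 2t$, $\sigma = t$ and write $\theta(\xi,t) = u(\eta,\sigma)$.
By the chain rule $\theta_t = u_{\sigma} - 2u_{\eta}$, $\theta_{\xi} = u_{\eta}$, $\theta_{\xi\xi} = u_{\eta\eta}$.
Then $\theta_t + 2\theta_{\xi} = u_{\sigma}$: the advection term cancels and the PDE becomes the heat equation $u_{\sigma} = \frac{1}{2}u_{\eta\eta}$ on $\eta \in \mathbb{R}$.
Initial data: $u(\eta,0) = \theta(\eta,0) = 2 \sin(2 \eta) - \sin(4 \eta)$.
On $\eta \in \mathbb{R}$ each mode satisfies $(\sin(n\eta))'' = -n^2 \sin(n\eta)$, so $e^{-n^2\sigma/2} \sin(n\eta)$ solves the heat equation; by superposition $u(\eta,\sigma) = \sum c_n e^{-n^2\sigma/2} \sin(n\eta)$.
Reading off the coefficients: $c_2=2, c_4=-1$, so $u(\eta,\sigma) = 2 e^{-2 \sigma} \sin(2 \eta) - e^{-8 \sigma} \sin(4 \eta)$.
Substituting back $\eta = \xi - 2t$, $\sigma = t$: $\theta(\xi,t) = u(\xi - 2t, t)$.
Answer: $\theta(\xi, t) = 2 e^{-2 t} \sin(2 \xi - 4 t) -  e^{-8 t} \sin(4 \xi - 8 t)$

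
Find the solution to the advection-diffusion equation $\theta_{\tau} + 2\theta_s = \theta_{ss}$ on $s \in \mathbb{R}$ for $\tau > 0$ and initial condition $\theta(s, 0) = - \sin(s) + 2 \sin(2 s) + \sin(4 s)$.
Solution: Change to a moving frame: let $\eta = s - 2\tau$, $\sigma = \tau$ and write $\theta(s,\tau) = u(\eta,\sigma)$.
By the chain rule $\theta_{\tau} = u_{\sigma} - 2u_{\eta}$, $\theta_s = u_{\eta}$, $\theta_{ss} = u_{\eta\eta}$.
Then $\theta_{\tau} + 2\theta_s = u_{\sigma}$: the advection term cancels and the PDE becomes the heat equation $u_{\sigma} = u_{\eta\eta}$ on $\eta \in \mathbb{R}$.
Initial data: $u(\eta,0) = \theta(\eta,0) = - \sin(\eta) + 2 \sin(2 \eta) + \sin(4 \eta)$.
On $\eta \in \mathbb{R}$ each mode satisfies $(\sin(n\eta))'' = -n^2 \sin(n\eta)$, so $e^{-n^2\sigma} \sin(n\eta)$ solves the heat equation; by superposition $u(\eta,\sigma) = \sum c_n e^{-n^2\sigma} \sin(n\eta)$.
Reading off the coefficients: $c_1=-1, c_2=2, c_4=1$, so $u(\eta,\sigma) = - e^{-\sigma} \sin(\eta) + 2 e^{-4 \sigma} \sin(2 \eta) + e^{-16 \sigma} \sin(4 \eta)$.
Substituting back $\eta = s - 2\tau$, $\sigma = \tau$: $\theta(s,\tau) = u(s - 2\tau, \tau)$.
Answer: $\theta(s, \tau) = e^{-\tau} \sin(2 \tau - s) - 2 e^{-4 \tau} \sin(4 \tau - 2 s) -  e^{-16 \tau} \sin(8 \tau - 4 s)$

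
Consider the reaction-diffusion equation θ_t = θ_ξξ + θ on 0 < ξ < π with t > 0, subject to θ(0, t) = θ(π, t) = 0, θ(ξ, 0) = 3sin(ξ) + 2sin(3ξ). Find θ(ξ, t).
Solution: Substitute θ = exp(t)u, i.e. u = exp(-t)θ.
By the product rule, θ_t = exp(t)(u_t + u), θ_ξξ = exp(t)u_ξξ.
Substituting into the PDE and dividing by exp(t): u_t + u = u_ξξ + u.
The lower-order terms cancel, leaving the standard heat equation u_t = u_ξξ.
Initial data for u: u(ξ,0) = θ(ξ,0) = 3sin(ξ) + 2sin(3ξ). The boundary conditions carry over: u(0,t) = u(π,t) = 0.
Solve for u:
  Using separation of variables u = X(ξ)G(t):
  Eigenfunctions: sin(nξ), n = 1, 2, 3, ...
  General solution: u(ξ, t) = Σ c_n sin(nξ) exp(-n² t)
  Matching u(ξ,0) = 3sin(ξ) + 2sin(3ξ) term by term: c_1=3, c_3=2.
Hence u(ξ,t) = 3exp(-t)sin(ξ) + 2exp(-9t)sin(3ξ).
Transform back: θ(ξ,t) = exp(t)u(ξ,t).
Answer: θ(ξ, t) = 3sin(ξ) + 2exp(-8t)sin(3ξ)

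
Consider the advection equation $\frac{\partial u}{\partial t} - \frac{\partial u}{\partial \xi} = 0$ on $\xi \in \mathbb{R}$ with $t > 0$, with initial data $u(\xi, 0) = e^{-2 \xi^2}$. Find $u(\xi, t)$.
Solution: By characteristics ($d\xi/dt = -1$), $u(\xi,t) = f(\xi + t)$ with $f = u( \cdot , 0)$.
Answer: $u(\xi, t) = e^{-2 (\xi + t)^2}$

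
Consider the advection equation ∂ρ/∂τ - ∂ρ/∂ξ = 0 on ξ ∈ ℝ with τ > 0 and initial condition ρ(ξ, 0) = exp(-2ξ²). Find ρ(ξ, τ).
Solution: By method of characteristics (waves move left with speed 1):
Along characteristics ξ + τ = const, ρ is constant, so ρ(ξ,τ) = f(ξ + τ) with f = ρ(·, 0).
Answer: ρ(ξ, τ) = exp(-2(ξ + τ)²)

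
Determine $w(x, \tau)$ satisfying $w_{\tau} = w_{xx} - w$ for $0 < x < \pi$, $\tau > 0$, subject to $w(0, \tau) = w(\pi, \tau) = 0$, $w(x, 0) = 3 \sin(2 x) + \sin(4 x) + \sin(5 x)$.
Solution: Substitute $w = e^{-\tau}u$.
Then $w_{\tau} = e^{-\tau}(u_{\tau} - u)$, $w_{xx} = e^{-\tau}u_{xx}$; substituting and dividing by $e^{-\tau}$, the lower-order terms cancel: $u_{\tau} = u_{xx}$ (standard heat equation).
Data for $u$: $u(x,0) = w(x,0) = 3 \sin(2 x) + \sin(4 x) + \sin(5 x)$. The boundary conditions carry over: $u(0,\tau) = u(\pi,\tau) = 0$.
Separating variables: $u = \sum c_n e^{-n^2\tau} \sin(nx)$. From $u(x,0) = 3 \sin(2 x) + \sin(4 x) + \sin(5 x)$: $c_2=3, c_4=1, c_5=1$.
So $u(x,\tau) = 3 e^{-4 \tau} \sin(2 x) + e^{-16 \tau} \sin(4 x) + e^{-25 \tau} \sin(5 x)$, and $w(x,\tau) = e^{-\tau}u(x,\tau)$.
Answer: $w(x, \tau) = 3 e^{-5 \tau} \sin(2 x) + e^{-17 \tau} \sin(4 x) + e^{-26 \tau} \sin(5 x)$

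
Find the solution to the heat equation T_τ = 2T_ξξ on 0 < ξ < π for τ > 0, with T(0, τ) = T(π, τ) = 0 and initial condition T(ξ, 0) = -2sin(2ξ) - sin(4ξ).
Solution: Separating variables: T = Σ c_n exp(-2n²τ) sin(nξ). From T(ξ,0) = -2sin(2ξ) - sin(4ξ): c_2=-2, c_4=-1.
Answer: T(ξ, τ) = -2exp(-8τ)sin(2ξ) - exp(-32τ)sin(4ξ)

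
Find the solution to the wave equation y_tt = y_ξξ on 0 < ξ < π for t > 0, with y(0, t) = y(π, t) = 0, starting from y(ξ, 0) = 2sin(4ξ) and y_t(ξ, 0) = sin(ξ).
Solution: Using separation of variables y = X(ξ)T(t):
Eigenfunctions: sin(nξ), n = 1, 2, 3, ...
General solution: y(ξ, t) = Σ [A_n cos(n t) + B_n sin(n t)] sin(nξ)
From y(ξ,0) = 2sin(4ξ): A_4=2. From y_t(ξ,0) = sin(ξ), using y_t(ξ,0) = Σ ω_n B_n sin(nξ) with ω_n = n: B_1 = 1/1 = 1.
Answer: y(ξ, t) = sin(t)sin(ξ) + 2sin(4ξ)cos(4t)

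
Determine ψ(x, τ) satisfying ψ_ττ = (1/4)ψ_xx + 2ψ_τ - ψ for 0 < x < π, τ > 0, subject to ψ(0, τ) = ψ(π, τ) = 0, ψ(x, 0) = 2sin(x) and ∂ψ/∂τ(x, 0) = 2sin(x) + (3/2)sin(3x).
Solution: Substitute ψ = exp(τ)u, i.e. u = exp(-τ)ψ.
By the product rule, ψ_τ = exp(τ)(u_τ + u), ψ_ττ = exp(τ)(u_ττ + 2u_τ + u), ψ_xx = exp(τ)u_xx.
Substituting into the PDE and dividing by exp(τ): u_ττ + 2u_τ + u = (1/4)u_xx + 2(u_τ + u) - u.
The lower-order terms cancel, leaving the standard wave equation u_ττ = (1/4)u_xx.
Initial data for u: u(x,0) = ψ(x,0) = 2sin(x); u_τ(x,0) = ψ_τ(x,0) - ψ(x,0) = (3/2)sin(3x). The boundary conditions carry over: u(0,τ) = u(π,τ) = 0.
Solve for u:
  Using separation of variables u = X(x)T(τ):
  Eigenfunctions: sin(nx), n = 1, 2, 3, ...
  General solution: u(x, τ) = Σ [A_n cos(n τ/2) + B_n sin(n τ/2)] sin(nx)
  From u(x,0) = 2sin(x): A_1=2. From u_τ(x,0) = (3/2)sin(3x), using u_τ(x,0) = Σ ω_n B_n sin(nx) with ω_n = n/2: B_3 = (3/2)/(3/2) = 1.
Hence u(x,τ) = 2sin(x)cos(τ/2) + sin(3x)sin(3τ/2).
Transform back: ψ(x,τ) = exp(τ)u(x,τ).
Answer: ψ(x, τ) = 2exp(τ)sin(x)cos(τ/2) + exp(τ)sin(3x)sin(3τ/2)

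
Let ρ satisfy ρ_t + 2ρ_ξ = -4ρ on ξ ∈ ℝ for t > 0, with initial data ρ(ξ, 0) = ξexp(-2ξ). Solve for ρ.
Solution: Substitute ρ = exp(-2ξ)u.
Then ρ_ξ = exp(-2ξ)(u_ξ - 2u), ρ_t = exp(-2ξ)u_t; substituting and dividing by exp(-2ξ), the lower-order terms cancel: u_t + 2u_ξ = 0 (standard advection equation).
Data for u: u(ξ,0) = exp(2ξ)ρ(ξ,0) = ξ.
By characteristics (dξ/dt = 2), u(ξ,t) = f(ξ - 2t) with f = u(·, 0).
So u(ξ,t) = -2t + ξ, and ρ(ξ,t) = exp(-2ξ)u(ξ,t).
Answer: ρ(ξ, t) = -2texp(-2ξ) + ξexp(-2ξ)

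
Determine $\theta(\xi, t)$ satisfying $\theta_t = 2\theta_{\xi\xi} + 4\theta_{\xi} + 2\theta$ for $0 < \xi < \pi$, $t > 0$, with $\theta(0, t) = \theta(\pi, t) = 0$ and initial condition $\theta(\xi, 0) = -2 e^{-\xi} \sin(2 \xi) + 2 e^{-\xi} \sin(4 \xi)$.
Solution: Substitute $\theta = e^{-\xi}u$.
Then $\theta_{\xi} = e^{-\xi}(u_{\xi} - u)$, $\theta_{\xi\xi} = e^{-\xi}(u_{\xi\xi} - 2u_{\xi} + u)$, $\theta_t = e^{-\xi}u_t$; substituting and dividing by $e^{-\xi}$, the lower-order terms cancel: $u_t = 2u_{\xi\xi}$ (standard heat equation).
Data for $u$: $u(\xi,0) = e^{\xi}\theta(\xi,0) = -2 \sin(2 \xi) + 2 \sin(4 \xi)$. The boundary conditions carry over: $u(0,t) = u(\pi,t) = 0$.
Separating variables: $u = \sum c_n e^{-2n^2t} \sin(n\xi)$. From $u(\xi,0) = -2 \sin(2 \xi) + 2 \sin(4 \xi)$: $c_2=-2, c_4=2$.
So $u(\xi,t) = -2 e^{-8 t} \sin(2 \xi) + 2 e^{-32 t} \sin(4 \xi)$, and $\theta(\xi,t) = e^{-\xi}u(\xi,t)$.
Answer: $\theta(\xi, t) = -2 e^{-\xi} e^{-8 t} \sin(2 \xi) + 2 e^{-\xi} e^{-32 t} \sin(4 \xi)$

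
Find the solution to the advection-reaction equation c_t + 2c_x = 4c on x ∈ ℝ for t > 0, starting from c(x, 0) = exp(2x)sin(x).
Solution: Substitute c = exp(2x)u.
Then c_x = exp(2x)(u_x + 2u), c_t = exp(2x)u_t; substituting and dividing by exp(2x), the lower-order terms cancel: u_t + 2u_x = 0 (standard advection equation).
Data for u: u(x,0) = exp(-2x)c(x,0) = sin(x).
By characteristics (dx/dt = 2), u(x,t) = f(x - 2t) with f = u(·, 0).
So u(x,t) = -sin(2t - x), and c(x,t) = exp(2x)u(x,t).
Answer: c(x, t) = -exp(2x)sin(2t - x)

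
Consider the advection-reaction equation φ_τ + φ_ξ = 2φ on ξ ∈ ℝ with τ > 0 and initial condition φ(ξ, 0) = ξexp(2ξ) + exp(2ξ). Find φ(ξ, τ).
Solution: Substitute φ = exp(2ξ)u, i.e. u = exp(-2ξ)φ.
By the product rule, φ_ξ = exp(2ξ)(u_ξ + 2u), φ_τ = exp(2ξ)u_τ.
Substituting into the PDE and dividing by exp(2ξ): u_τ + (u_ξ + 2u) = 2u.
The lower-order terms cancel, leaving the standard advection equation u_τ + u_ξ = 0.
Initial data for u: u(ξ,0) = exp(-2ξ)φ(ξ,0) = ξ + 1.
Solve for u:
  By method of characteristics (waves move right with speed 1):
  Along characteristics ξ - τ = const, u is constant, so u(ξ,τ) = f(ξ - τ) with f = u(·, 0).
Hence u(ξ,τ) = ξ - τ + 1.
Transform back: φ(ξ,τ) = exp(2ξ)u(ξ,τ).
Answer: φ(ξ, τ) = ξexp(2ξ) - τexp(2ξ) + exp(2ξ)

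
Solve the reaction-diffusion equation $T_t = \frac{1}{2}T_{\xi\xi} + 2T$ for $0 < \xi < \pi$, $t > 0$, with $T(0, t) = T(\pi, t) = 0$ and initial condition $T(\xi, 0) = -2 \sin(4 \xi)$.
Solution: Substitute $T = e^{2t}u$.
Then $T_t = e^{2t}(u_t + 2u)$, $T_{\xi\xi} = e^{2t}u_{\xi\xi}$; substituting and dividing by $e^{2t}$, the lower-order terms cancel: $u_t = \frac{1}{2}u_{\xi\xi}$ (standard heat equation).
Data for $u$: $u(\xi,0) = T(\xi,0) = -2 \sin(4 \xi)$. The boundary conditions carry over: $u(0,t) = u(\pi,t) = 0$.
Separating variables: $u = \sum c_n e^{-n^2t/2} \sin(n\xi)$. From $u(\xi,0) = -2 \sin(4 \xi)$: $c_4=-2$.
So $u(\xi,t) = -2 e^{-8 t} \sin(4 \xi)$, and $T(\xi,t) = e^{2t}u(\xi,t)$.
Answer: $T(\xi, t) = -2 e^{-6 t} \sin(4 \xi)$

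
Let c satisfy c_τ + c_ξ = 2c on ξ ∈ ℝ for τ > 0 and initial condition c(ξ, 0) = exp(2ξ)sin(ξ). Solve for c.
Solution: Substitute c = exp(2ξ)u.
Then c_ξ = exp(2ξ)(u_ξ + 2u), c_τ = exp(2ξ)u_τ; substituting and dividing by exp(2ξ), the lower-order terms cancel: u_τ + u_ξ = 0 (standard advection equation).
Data for u: u(ξ,0) = exp(-2ξ)c(ξ,0) = sin(ξ).
By characteristics (dξ/dτ = 1), u(ξ,τ) = f(ξ - τ) with f = u(·, 0).
So u(ξ,τ) = sin(ξ - τ), and c(ξ,τ) = exp(2ξ)u(ξ,τ).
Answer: c(ξ, τ) = exp(2ξ)sin(ξ - τ)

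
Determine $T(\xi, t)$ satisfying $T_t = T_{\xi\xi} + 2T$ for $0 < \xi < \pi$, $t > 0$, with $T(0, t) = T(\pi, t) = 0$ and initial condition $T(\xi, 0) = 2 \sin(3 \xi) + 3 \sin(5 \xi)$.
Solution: Substitute $T = e^{2t}u$.
Then $T_t = e^{2t}(u_t + 2u)$, $T_{\xi\xi} = e^{2t}u_{\xi\xi}$; substituting and dividing by $e^{2t}$, the lower-order terms cancel: $u_t = u_{\xi\xi}$ (standard heat equation).
Data for $u$: $u(\xi,0) = T(\xi,0) = 2 \sin(3 \xi) + 3 \sin(5 \xi)$. The boundary conditions carry over: $u(0,t) = u(\pi,t) = 0$.
Separating variables: $u = \sum c_n e^{-n^2t} \sin(n\xi)$. From $u(\xi,0) = 2 \sin(3 \xi) + 3 \sin(5 \xi)$: $c_3=2, c_5=3$.
So $u(\xi,t) = 2 e^{-9 t} \sin(3 \xi) + 3 e^{-25 t} \sin(5 \xi)$, and $T(\xi,t) = e^{2t}u(\xi,t)$.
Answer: $T(\xi, t) = 2 e^{-7 t} \sin(3 \xi) + 3 e^{-23 t} \sin(5 \xi)$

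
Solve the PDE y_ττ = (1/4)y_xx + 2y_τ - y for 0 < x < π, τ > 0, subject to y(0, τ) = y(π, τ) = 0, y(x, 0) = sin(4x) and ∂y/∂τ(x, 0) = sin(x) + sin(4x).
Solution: Substitute y = exp(τ)u, i.e. u = exp(-τ)y.
By the product rule, y_τ = exp(τ)(u_τ + u), y_ττ = exp(τ)(u_ττ + 2u_τ + u), y_xx = exp(τ)u_xx.
Substituting into the PDE and dividing by exp(τ): u_ττ + 2u_τ + u = (1/4)u_xx + 2(u_τ + u) - u.
The lower-order terms cancel, leaving the standard wave equation u_ττ = (1/4)u_xx.
Initial data for u: u(x,0) = y(x,0) = sin(4x); u_τ(x,0) = y_τ(x,0) - y(x,0) = sin(x). The boundary conditions carry over: u(0,τ) = u(π,τ) = 0.
Solve for u:
  Using separation of variables u = X(x)T(τ):
  Eigenfunctions: sin(nx), n = 1, 2, 3, ...
  General solution: u(x, τ) = Σ [A_n cos(n τ/2) + B_n sin(n τ/2)] sin(nx)
  From u(x,0) = sin(4x): A_4=1. From u_τ(x,0) = sin(x), using u_τ(x,0) = Σ ω_n B_n sin(nx) with ω_n = n/2: B_1 = 1/(1/2) = 2.
Hence u(x,τ) = 2sin(x)sin(τ/2) + sin(4x)cos(2τ).
Transform back: y(x,τ) = exp(τ)u(x,τ).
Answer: y(x, τ) = 2exp(τ)sin(x)sin(τ/2) + exp(τ)sin(4x)cos(2τ)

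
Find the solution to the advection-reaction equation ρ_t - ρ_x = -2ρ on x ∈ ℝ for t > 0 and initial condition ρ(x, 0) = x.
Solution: Substitute ρ = exp(-2t)u, i.e. u = exp(2t)ρ.
By the product rule, ρ_t = exp(-2t)(u_t - 2u), ρ_x = exp(-2t)u_x.
Substituting into the PDE and dividing by exp(-2t): u_t - 2u - u_x = -2u.
The lower-order terms cancel, leaving the standard advection equation u_t - u_x = 0.
Initial data for u: u(x,0) = ρ(x,0) = x.
Solve for u:
  By method of characteristics (waves move left with speed 1):
  Along characteristics x + t = const, u is constant, so u(x,t) = f(x + t) with f = u(·, 0).
Hence u(x,t) = t + x.
Transform back: ρ(x,t) = exp(-2t)u(x,t).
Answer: ρ(x, t) = texp(-2t) + xexp(-2t)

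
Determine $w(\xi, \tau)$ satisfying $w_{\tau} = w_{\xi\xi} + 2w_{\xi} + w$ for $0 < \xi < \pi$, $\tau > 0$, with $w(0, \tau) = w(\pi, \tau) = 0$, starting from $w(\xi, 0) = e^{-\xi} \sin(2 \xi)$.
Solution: Substitute $w = e^{-\xi}u$, i.e. $u = e^{\xi}w$.
By the product rule, $w_{\xi} = e^{-\xi}(u_{\xi} - u)$, $w_{\xi\xi} = e^{-\xi}(u_{\xi\xi} - 2u_{\xi} + u)$, $w_{\tau} = e^{-\xi}u_{\tau}$.
Substituting into the PDE and dividing by $e^{-\xi}$: $u_{\tau} = (u_{\xi\xi} - 2u_{\xi} + u) + 2(u_{\xi} - u) + u$.
The lower-order terms cancel, leaving the standard heat equation $u_{\tau} = u_{\xi\xi}$.
Initial data for $u$: $u(\xi,0) = e^{\xi}w(\xi,0) = \sin(2 \xi)$. The boundary conditions carry over: $u(0,\tau) = u(\pi,\tau) = 0$.
Solve for $u$:
  Using separation of variables $u = X(\xi)T(\tau)$:
  Eigenfunctions: $\sin(n\xi)$, $n = 1, 2, 3, \ldots$
  General solution: $u(\xi, \tau) = \sum c_n \sin(n\xi) e^{-n^2 \tau}$
  Matching $u(\xi,0) = \sin(2 \xi)$ term by term: $c_2=1$.
Hence $u(\xi,\tau) = e^{-4 \tau} \sin(2 \xi)$.
Transform back: $w(\xi,\tau) = e^{-\xi}u(\xi,\tau)$.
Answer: $w(\xi, \tau) = e^{-4 \tau} e^{-\xi} \sin(2 \xi)$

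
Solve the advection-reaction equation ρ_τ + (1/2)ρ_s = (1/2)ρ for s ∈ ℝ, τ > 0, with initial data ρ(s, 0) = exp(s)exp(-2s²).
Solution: Substitute ρ = exp(s)u.
Then ρ_s = exp(s)(u_s + u), ρ_τ = exp(s)u_τ; substituting and dividing by exp(s), the lower-order terms cancel: u_τ + (1/2)u_s = 0 (standard advection equation).
Data for u: u(s,0) = exp(-s)ρ(s,0) = exp(-2s²).
By characteristics (ds/dτ = 1/2), u(s,τ) = f(s - (1/2)τ) with f = u(·, 0).
So u(s,τ) = exp(-2(s - τ/2)²), and ρ(s,τ) = exp(s)u(s,τ).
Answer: ρ(s, τ) = exp(s)exp(-2(s - τ/2)²)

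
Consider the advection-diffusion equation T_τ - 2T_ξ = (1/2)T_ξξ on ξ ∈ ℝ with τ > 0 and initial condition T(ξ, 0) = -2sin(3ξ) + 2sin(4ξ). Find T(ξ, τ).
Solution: Moving frame: η = ξ + 2τ, σ = τ, T = u(η,σ), so T_τ = u_σ + 2u_η and T_ξξ = u_ηη.
Hence T_τ - 2T_ξ = u_σ and the PDE becomes the heat equation u_σ = (1/2)u_ηη on η ∈ ℝ.
Initial data: u(η,0) = T(η,0) = -2sin(3η) + 2sin(4η). Each mode sin(nη) decays as exp(-n²σ/2) on ℝ, so u(η,σ) = Σ c_n exp(-n²σ/2) sin(nη) with c_3=-2, c_4=2: u(η,σ) = 2exp(-8σ)sin(4η) - 2exp(-9σ/2)sin(3η).
Substituting back: T(ξ,τ) = u(ξ + 2τ, τ).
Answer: T(ξ, τ) = 2exp(-8τ)sin(4ξ + 8τ) - 2exp(-9τ/2)sin(3ξ + 6τ)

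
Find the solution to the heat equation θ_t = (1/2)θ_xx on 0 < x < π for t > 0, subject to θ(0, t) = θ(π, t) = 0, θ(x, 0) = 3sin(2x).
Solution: Separating variables: θ = Σ c_n exp(-n²t/2) sin(nx). From θ(x,0) = 3sin(2x): c_2=3.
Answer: θ(x, t) = 3exp(-2t)sin(2x)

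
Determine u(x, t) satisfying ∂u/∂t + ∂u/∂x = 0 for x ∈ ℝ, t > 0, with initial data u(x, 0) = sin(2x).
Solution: By method of characteristics (waves move right with speed 1):
Along characteristics x - t = const, u is constant, so u(x,t) = f(x - t) with f = u(·, 0).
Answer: u(x, t) = -sin(2t - 2x)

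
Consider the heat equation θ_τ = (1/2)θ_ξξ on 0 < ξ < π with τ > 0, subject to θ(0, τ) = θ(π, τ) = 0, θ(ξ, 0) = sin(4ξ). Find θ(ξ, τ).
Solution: Separating variables: θ = Σ c_n exp(-n²τ/2) sin(nξ). From θ(ξ,0) = sin(4ξ): c_4=1.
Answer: θ(ξ, τ) = exp(-8τ)sin(4ξ)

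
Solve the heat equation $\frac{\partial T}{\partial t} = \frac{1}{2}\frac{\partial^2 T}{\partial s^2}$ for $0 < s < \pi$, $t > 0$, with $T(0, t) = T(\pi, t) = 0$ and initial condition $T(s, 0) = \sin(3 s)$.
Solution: Using separation of variables $T = X(s)G(t)$:
Eigenfunctions: $\sin(ns)$, $n = 1, 2, 3, \ldots$
General solution: $T(s, t) = \sum c_n \sin(ns) e^{-n^2 t/2}$
Matching $T(s,0) = \sin(3 s)$ term by term: $c_3=1$.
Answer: $T(s, t) = e^{-9 t/2} \sin(3 s)$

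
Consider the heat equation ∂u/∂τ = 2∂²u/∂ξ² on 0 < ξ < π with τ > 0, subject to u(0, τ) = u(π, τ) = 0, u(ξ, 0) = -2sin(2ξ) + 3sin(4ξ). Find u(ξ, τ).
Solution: Using separation of variables u = X(ξ)T(τ):
Eigenfunctions: sin(nξ), n = 1, 2, 3, ...
General solution: u(ξ, τ) = Σ c_n sin(nξ) exp(-2n² τ)
Matching u(ξ,0) = -2sin(2ξ) + 3sin(4ξ) term by term: c_2=-2, c_4=3.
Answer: u(ξ, τ) = -2exp(-8τ)sin(2ξ) + 3exp(-32τ)sin(4ξ)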